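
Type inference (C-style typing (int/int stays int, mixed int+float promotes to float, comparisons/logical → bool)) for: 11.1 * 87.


Operand types: float * int
Rule: mixed int/float promotes to float; int/int stays int
Result type: float


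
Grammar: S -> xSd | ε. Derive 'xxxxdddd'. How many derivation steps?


Derivation: S => xSd => xxSdd => xxxSddd => xxxxSdddd => xxxxdddd
Steps: 5


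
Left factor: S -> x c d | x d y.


Common prefix: 'x'
Factored: S -> x S', S' -> c d | d y


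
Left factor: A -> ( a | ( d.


Common prefix: '('
Factored: A -> ( A', A' -> a | d


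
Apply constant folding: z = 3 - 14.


3 - 14 = -11 at compile time
Optimized: z = -11


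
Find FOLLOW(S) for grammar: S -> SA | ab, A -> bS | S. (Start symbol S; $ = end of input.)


$ ∈ FOLLOW(S). For each A -> αBβ: add FIRST(β)\{ε} to FOLLOW(B); if β nullable, add FOLLOW(A).
FOLLOW(S) = {$, a, b}


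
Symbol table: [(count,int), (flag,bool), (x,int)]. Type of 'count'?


Lookup 'count' → type int


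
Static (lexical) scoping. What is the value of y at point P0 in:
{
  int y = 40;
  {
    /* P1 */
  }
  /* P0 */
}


y declared in the same block as P0
y = 40


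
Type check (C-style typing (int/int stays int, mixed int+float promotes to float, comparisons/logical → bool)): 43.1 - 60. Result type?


Operand types: float - int
Rule: mixed int/float promotes to float; int/int stays int
Result type: float


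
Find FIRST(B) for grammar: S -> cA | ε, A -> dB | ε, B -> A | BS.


Per alternative of B: FIRST(A) = {d, ε}; FIRST(BS) = {c, d, ε}
FIRST(B) = {c, d, ε}


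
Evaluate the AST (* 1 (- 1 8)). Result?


Evaluate inner: (- 1 8) = -7
Evaluate root: (* 1 -7) = -7
Result: -7


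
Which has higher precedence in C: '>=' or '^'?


'>=' is relational (level 7); '^' is bitwise XOR (level 4)
Higher level binds tighter
'>=' has higher precedence than '^'


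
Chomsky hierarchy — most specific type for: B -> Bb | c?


Left-linear: every RHS is a terminal or one nonterminal followed by a terminal
Classification: Type 3 (Regular)


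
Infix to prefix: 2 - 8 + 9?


left-to-right (same/higher precedence on left): tree is (+ (- 2 8) 9)
Prefix: + - 2 8 9


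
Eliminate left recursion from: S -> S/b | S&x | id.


Left-recursive alternatives: S/b, S&x; non-recursive: id
Introduce S': S -> idS', S' -> /bS' | &xS' | ε


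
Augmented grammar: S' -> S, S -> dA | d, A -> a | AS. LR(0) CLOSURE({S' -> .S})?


Start: S' -> .S
For each item with dot before a nonterminal B, add B -> .γ for every B-production
Closure: [S' -> .S, S -> .dA, S -> .d]


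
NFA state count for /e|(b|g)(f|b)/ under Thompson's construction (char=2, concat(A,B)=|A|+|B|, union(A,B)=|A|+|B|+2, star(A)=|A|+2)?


Syntax tree has 5 char leaf(s), 3 union(s), 0 star(s)
chars contribute 5×2 = 10; each union adds +2; each star adds +2
Total: 10 + 6 + 0 = 16 states


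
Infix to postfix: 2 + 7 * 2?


* has higher precedence, evaluate 7*2 first
Postfix: 2 7 2 * +


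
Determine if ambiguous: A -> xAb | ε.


balanced x^n…b^n: each string has a unique parse
Unambiguous


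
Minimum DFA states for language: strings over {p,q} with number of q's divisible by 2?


Track (count of q) mod 2: states 0..1, accept at 0
Minimal DFA: 2 states


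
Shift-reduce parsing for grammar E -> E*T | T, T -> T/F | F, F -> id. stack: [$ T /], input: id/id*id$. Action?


no handle; shift 'id'
Action: shift


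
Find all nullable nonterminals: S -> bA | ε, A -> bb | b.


A nonterminal is nullable iff some alternative derives ε (directly, or every symbol in it is nullable)
Nullable: {S}


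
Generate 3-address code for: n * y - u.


Break into single-operator statements:
t1 = n * y
t2 = t1 - u


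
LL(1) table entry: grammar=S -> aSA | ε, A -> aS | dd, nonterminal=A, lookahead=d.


For [A, d]: 'd' ∈ FIRST(dd)
Entry: A -> dd


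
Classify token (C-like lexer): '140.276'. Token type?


Pattern: digits with a decimal point
Type: FLOAT_LITERAL


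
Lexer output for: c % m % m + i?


Scan left to right, longest-match per lexeme
Tokens: ID(c), OP(%), ID(m), OP(%), ID(m), OP(+), ID(i)


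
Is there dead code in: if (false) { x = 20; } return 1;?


condition is constant false, so the whole block is unreachable
Dead: 'if (false) { x = 20; }'


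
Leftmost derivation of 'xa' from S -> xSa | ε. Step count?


Derivation: S => xSa => xa
Steps: 2


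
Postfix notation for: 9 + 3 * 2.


* has higher precedence, evaluate 3*2 first
Postfix: 9 3 2 * +


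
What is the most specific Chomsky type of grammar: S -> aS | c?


Right-linear: every RHS is a terminal or a terminal followed by one nonterminal
Classification: Type 3 (Regular)


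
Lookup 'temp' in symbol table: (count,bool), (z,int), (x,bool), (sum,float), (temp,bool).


Lookup 'temp' → type bool


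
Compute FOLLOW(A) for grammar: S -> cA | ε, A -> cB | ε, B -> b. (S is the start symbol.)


$ ∈ FOLLOW(S). For each A -> αBβ: add FIRST(β)\{ε} to FOLLOW(B); if β nullable, add FOLLOW(A).
FOLLOW(A) = {$}


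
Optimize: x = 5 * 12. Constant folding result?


5 * 12 = 60 at compile time
Optimized: x = 60


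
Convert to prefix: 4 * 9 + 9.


left-to-right (same/higher precedence on left): tree is (+ (* 4 9) 9)
Prefix: + * 4 9 9


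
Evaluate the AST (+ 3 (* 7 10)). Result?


Evaluate inner: (* 7 10) = 70
Evaluate root: (+ 3 70) = 73
Result: 73


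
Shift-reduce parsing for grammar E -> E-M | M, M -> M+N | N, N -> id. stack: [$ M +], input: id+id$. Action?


no handle; shift 'id'
Action: shift


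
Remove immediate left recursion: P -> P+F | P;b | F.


Left-recursive alternatives: P+F, P;b; non-recursive: F
Introduce P': P -> FP', P' -> +FP' | ;bP' | ε


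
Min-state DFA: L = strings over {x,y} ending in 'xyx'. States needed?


Track the longest suffix of input matching a prefix of 'xyx': 4 classes (prefixes of length 0..3)
Minimal DFA: 4 states


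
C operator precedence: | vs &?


'&' is bitwise AND (level 5); '|' is bitwise OR (level 3)
Higher level binds tighter
'&' has higher precedence than '|'


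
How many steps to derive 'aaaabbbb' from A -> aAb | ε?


Derivation: A => aAb => aaAbb => aaaAbbb => aaaaAbbbb => aaaabbbb
Steps: 5


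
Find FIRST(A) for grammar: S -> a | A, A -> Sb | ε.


Per alternative of A: FIRST(Sb) = {a, b}; FIRST(ε) = {ε}
FIRST(A) = {a, b, ε}


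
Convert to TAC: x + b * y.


Break into single-operator statements:
t1 = b * y
t2 = x + t1


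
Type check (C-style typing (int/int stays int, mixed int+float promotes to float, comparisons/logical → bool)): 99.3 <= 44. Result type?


Operand types: float <= int
Rule: comparison yields bool
Result type: bool


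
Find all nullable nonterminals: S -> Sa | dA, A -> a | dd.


A nonterminal is nullable iff some alternative derives ε (directly, or every symbol in it is nullable)
Nullable: {}


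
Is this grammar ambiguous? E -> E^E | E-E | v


'v^v-v' has two parse trees (no precedence encoded between ^ and -)
Ambiguous


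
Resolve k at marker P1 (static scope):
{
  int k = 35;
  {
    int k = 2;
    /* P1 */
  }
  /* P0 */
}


k declared in the same block as P1
k = 2


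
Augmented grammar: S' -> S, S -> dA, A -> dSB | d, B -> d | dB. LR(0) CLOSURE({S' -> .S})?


Start: S' -> .S
For each item with dot before a nonterminal B, add B -> .γ for every B-production
Closure: [S' -> .S, S -> .dA]


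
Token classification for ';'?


Pattern: delimiter/punctuation
Type: PUNCTUATION


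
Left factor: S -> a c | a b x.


Common prefix: 'a'
Factored: S -> a S', S' -> c | b x


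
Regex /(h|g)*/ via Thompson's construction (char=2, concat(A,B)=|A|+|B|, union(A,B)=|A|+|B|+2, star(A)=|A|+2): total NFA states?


Syntax tree has 2 char leaf(s), 1 union(s), 1 star(s)
chars contribute 2×2 = 4; each union adds +2; each star adds +2
Total: 4 + 2 + 2 = 8 states


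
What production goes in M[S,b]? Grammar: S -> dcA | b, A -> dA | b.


For [S, b]: 'b' ∈ FIRST(b)
Entry: S -> b


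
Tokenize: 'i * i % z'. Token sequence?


Scan left to right, longest-match per lexeme
Tokens: ID(i), OP(*), ID(i), OP(%), ID(z)


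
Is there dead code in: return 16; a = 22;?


statement follows a return and is unreachable
Dead: 'a = 22'


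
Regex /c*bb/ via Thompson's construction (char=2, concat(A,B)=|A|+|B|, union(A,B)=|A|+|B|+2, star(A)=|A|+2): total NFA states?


Syntax tree has 3 char leaf(s), 0 union(s), 1 star(s)
chars contribute 3×2 = 6; each union adds +2; each star adds +2
Total: 6 + 0 + 2 = 8 states


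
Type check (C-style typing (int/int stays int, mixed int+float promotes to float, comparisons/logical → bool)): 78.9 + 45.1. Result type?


Operand types: float + float
Rule: mixed int/float promotes to float; int/int stays int
Result type: float


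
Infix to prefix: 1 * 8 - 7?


left-to-right (same/higher precedence on left): tree is (- (* 1 8) 7)
Prefix: - * 1 8 7


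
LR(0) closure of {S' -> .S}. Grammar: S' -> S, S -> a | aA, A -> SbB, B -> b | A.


Start: S' -> .S
For each item with dot before a nonterminal B, add B -> .γ for every B-production
Closure: [S' -> .S, S -> .a, S -> .aA]


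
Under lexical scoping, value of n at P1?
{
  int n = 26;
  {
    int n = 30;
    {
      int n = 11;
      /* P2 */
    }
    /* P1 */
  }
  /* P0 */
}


n declared in the same block as P1
n = 30


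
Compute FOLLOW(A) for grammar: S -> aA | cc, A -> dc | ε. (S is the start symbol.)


$ ∈ FOLLOW(S). For each A -> αBβ: add FIRST(β)\{ε} to FOLLOW(B); if β nullable, add FOLLOW(A).
FOLLOW(A) = {$}


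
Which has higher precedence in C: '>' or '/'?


'/' is multiplicative (level 10); '>' is relational (level 7)
Higher level binds tighter
'/' has higher precedence than '>'


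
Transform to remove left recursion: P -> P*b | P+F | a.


Left-recursive alternatives: P*b, P+F; non-recursive: a
Introduce P': P -> aP', P' -> *bP' | +FP' | ε


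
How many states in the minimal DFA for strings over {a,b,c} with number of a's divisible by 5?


Track (count of a) mod 5: states 0..4, accept at 0
Minimal DFA: 5 states


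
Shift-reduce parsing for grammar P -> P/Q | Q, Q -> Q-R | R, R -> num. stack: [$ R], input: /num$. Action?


'R' (not preceded by Q-) is the handle for Q -> R
Action: reduce (Q -> R)


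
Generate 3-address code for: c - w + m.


Break into single-operator statements:
t1 = c - w
t2 = t1 + m


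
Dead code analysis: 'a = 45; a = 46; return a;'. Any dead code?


first assignment to a is overwritten before any read
Dead: 'a = 45'


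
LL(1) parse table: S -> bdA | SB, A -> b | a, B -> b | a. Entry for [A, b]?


For [A, b]: 'b' ∈ FIRST(b)
Entry: A -> b


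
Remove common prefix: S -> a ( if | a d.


Common prefix: 'a'
Factored: S -> a S', S' -> ( if | d


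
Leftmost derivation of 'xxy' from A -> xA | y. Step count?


Derivation: A => xA => xxA => xxy
Steps: 3


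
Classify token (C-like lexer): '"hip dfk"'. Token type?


Pattern: double-quoted sequence
Type: STRING_LITERAL


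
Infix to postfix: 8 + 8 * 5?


* has higher precedence, evaluate 8*5 first
Postfix: 8 8 5 * +


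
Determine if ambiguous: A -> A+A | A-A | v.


'v+v-v' has two parse trees (no precedence encoded between + and -)
Ambiguous


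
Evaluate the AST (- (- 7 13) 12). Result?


Evaluate inner: (- 7 13) = -6
Evaluate root: (- -6 12) = -18
Result: -18


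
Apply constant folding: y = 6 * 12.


6 * 12 = 72 at compile time
Optimized: y = 72


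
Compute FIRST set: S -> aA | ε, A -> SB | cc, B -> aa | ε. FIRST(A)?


Per alternative of A: FIRST(SB) = {a, ε}; FIRST(cc) = {c}
FIRST(A) = {a, c, ε}


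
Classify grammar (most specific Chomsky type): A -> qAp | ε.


Single nonterminal LHS, but q^n p^n is not regular
Classification: Type 2 (Context-Free)


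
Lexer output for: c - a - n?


Scan left to right, longest-match per lexeme
Tokens: ID(c), OP(-), ID(a), OP(-), ID(n)


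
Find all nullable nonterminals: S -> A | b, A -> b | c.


A nonterminal is nullable iff some alternative derives ε (directly, or every symbol in it is nullable)
Nullable: {}


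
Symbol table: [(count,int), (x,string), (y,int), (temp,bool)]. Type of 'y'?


Lookup 'y' → type int


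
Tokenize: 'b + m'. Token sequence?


Scan left to right, longest-match per lexeme
Tokens: ID(b), OP(+), ID(m)


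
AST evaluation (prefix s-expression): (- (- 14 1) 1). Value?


Evaluate inner: (- 14 1) = 13
Evaluate root: (- 13 1) = 12
Result: 12


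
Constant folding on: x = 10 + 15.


10 + 15 = 25 at compile time
Optimized: x = 25


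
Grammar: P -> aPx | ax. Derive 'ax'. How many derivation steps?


Derivation: P => ax
Steps: 1


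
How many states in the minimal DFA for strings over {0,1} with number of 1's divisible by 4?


Track (count of 1) mod 4: states 0..3, accept at 0
Minimal DFA: 4 states


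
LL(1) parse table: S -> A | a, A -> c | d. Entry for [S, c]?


For [S, c]: 'c' ∈ FIRST(A)
Entry: S -> A


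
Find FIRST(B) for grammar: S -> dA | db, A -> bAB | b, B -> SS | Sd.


Per alternative of B: FIRST(SS) = {d}; FIRST(Sd) = {d}
FIRST(B) = {d}


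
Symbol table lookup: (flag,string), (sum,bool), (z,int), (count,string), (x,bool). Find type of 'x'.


Lookup 'x' → type bool


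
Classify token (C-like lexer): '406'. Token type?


Pattern: digits only
Type: INTEGER_LITERAL


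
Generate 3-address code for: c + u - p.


Break into single-operator statements:
t1 = c + u
t2 = t1 - p


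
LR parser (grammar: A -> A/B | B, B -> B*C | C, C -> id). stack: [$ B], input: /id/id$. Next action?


lookahead ∉ {*} so B won't extend; reduce A -> B
Action: reduce (A -> B)


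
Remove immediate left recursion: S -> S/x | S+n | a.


Left-recursive alternatives: S/x, S+n; non-recursive: a
Introduce S': S -> aS', S' -> /xS' | +nS' | ε


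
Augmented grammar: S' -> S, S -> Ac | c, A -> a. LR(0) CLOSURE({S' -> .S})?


Start: S' -> .S
For each item with dot before a nonterminal B, add B -> .γ for every B-production
Closure: [S' -> .S, S -> .Ac, S -> .c, A -> .a]


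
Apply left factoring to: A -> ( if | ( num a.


Common prefix: '('
Factored: A -> ( A', A' -> if | num a


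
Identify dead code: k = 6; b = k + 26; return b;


k is read by b's definition; b is returned
No dead code


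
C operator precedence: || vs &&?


'&&' is logical AND (level 2); '||' is logical OR (level 1)
Higher level binds tighter
'&&' has higher precedence than '||'


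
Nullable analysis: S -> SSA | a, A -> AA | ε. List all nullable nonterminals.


A nonterminal is nullable iff some alternative derives ε (directly, or every symbol in it is nullable)
Nullable: {A}


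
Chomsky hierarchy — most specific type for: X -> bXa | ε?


Single nonterminal LHS, but b^n a^n is not regular
Classification: Type 2 (Context-Free)


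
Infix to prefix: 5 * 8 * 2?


left-to-right (same/higher precedence on left): tree is (* (* 5 8) 2)
Prefix: * * 5 8 2


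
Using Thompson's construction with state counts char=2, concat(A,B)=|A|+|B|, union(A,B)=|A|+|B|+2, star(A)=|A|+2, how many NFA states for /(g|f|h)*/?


Syntax tree has 3 char leaf(s), 2 union(s), 1 star(s)
chars contribute 3×2 = 6; each union adds +2; each star adds +2
Total: 6 + 4 + 2 = 12 states


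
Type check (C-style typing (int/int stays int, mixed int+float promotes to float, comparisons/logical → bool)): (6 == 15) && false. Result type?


Operand types: bool && bool
Rule: logical operators take bool operands and yield bool
Result type: bool


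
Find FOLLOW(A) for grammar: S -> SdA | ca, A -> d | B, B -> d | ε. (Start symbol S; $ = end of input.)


$ ∈ FOLLOW(S). For each A -> αBβ: add FIRST(β)\{ε} to FOLLOW(B); if β nullable, add FOLLOW(A).
FOLLOW(A) = {$, d}


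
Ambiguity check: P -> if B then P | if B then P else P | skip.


dangling else: 'if B then if B then skip else skip' parses two ways
Ambiguous


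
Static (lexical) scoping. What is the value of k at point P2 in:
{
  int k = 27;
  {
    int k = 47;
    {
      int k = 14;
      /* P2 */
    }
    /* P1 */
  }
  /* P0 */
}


k declared in the same block as P2
k = 14


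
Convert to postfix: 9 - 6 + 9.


Left to right (same or higher precedence on left)
Postfix: 9 6 - 9 +


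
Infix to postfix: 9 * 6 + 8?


Left to right (same or higher precedence on left)
Postfix: 9 6 * 8 +


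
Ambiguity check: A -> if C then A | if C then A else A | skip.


dangling else: 'if C then if C then skip else skip' parses two ways
Ambiguous


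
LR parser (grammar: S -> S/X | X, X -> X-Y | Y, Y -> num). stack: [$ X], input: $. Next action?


lookahead ∉ {-} so X won't extend; reduce S -> X
Action: reduce (S -> X)


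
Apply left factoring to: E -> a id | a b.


Common prefix: 'a'
Factored: E -> a E', E' -> id | b


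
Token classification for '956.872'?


Pattern: digits with a decimal point
Type: FLOAT_LITERAL


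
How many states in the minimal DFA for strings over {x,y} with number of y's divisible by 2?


Track (count of y) mod 2: states 0..1, accept at 0
Minimal DFA: 2 states


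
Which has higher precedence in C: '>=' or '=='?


'>=' is relational (level 7); '==' is equality (level 6)
Higher level binds tighter
'>=' has higher precedence than '=='


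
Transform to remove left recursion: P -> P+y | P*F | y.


Left-recursive alternatives: P+y, P*F; non-recursive: y
Introduce P': P -> yP', P' -> +yP' | *FP' | ε


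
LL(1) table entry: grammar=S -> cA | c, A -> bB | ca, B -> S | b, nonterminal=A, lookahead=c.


For [A, c]: 'c' ∈ FIRST(ca)
Entry: A -> ca


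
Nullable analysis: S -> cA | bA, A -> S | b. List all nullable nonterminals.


A nonterminal is nullable iff some alternative derives ε (directly, or every symbol in it is nullable)
Nullable: {}


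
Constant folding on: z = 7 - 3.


7 - 3 = 4 at compile time
Optimized: z = 4


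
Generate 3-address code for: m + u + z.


Break into single-operator statements:
t1 = m + u
t2 = t1 + z


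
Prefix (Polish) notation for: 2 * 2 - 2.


left-to-right (same/higher precedence on left): tree is (- (* 2 2) 2)
Prefix: - * 2 2 2


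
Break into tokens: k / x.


Scan left to right, longest-match per lexeme
Tokens: ID(k), OP(/), ID(x)


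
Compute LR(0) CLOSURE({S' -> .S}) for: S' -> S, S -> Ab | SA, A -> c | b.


Start: S' -> .S
For each item with dot before a nonterminal B, add B -> .γ for every B-production
Closure: [S' -> .S, S -> .Ab, S -> .SA, A -> .c, A -> .b]


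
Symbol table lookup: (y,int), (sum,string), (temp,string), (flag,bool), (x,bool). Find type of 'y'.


Lookup 'y' → type int


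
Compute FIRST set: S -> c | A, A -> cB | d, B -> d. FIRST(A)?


Per alternative of A: FIRST(cB) = {c}; FIRST(d) = {d}
FIRST(A) = {c, d}


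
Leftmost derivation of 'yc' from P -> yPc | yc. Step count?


Derivation: P => yc
Steps: 1


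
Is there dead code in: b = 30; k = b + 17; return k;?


b is read by k's definition; k is returned
No dead code


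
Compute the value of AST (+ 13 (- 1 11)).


Evaluate inner: (- 1 11) = -10
Evaluate root: (+ 13 -10) = 3
Result: 3


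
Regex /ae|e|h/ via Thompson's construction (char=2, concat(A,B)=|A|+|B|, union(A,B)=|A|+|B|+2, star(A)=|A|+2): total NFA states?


Syntax tree has 4 char leaf(s), 2 union(s), 0 star(s)
chars contribute 4×2 = 8; each union adds +2; each star adds +2
Total: 8 + 4 + 0 = 12 states


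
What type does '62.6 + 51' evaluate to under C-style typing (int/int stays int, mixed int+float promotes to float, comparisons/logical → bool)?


Operand types: float + int
Rule: mixed int/float promotes to float; int/int stays int
Result type: float


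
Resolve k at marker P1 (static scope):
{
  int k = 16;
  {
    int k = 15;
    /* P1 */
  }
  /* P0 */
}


k declared in the same block as P1
k = 15


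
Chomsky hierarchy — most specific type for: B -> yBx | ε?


Single nonterminal LHS, but y^n x^n is not regular
Classification: Type 2 (Context-Free)


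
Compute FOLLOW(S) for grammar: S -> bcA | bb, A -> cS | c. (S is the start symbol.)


$ ∈ FOLLOW(S). For each A -> αBβ: add FIRST(β)\{ε} to FOLLOW(B); if β nullable, add FOLLOW(A).
FOLLOW(S) = {$}


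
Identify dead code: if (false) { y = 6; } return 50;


condition is constant false, so the whole block is unreachable
Dead: 'if (false) { y = 6; }'


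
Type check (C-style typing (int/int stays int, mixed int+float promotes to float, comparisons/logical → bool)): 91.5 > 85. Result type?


Operand types: float > int
Rule: comparison yields bool
Result type: bool


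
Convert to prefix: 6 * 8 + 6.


left-to-right (same/higher precedence on left): tree is (+ (* 6 8) 6)
Prefix: + * 6 8 6


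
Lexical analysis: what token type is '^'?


Pattern: operator symbol
Type: OPERATOR


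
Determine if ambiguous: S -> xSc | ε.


balanced x^n…c^n: each string has a unique parse
Unambiguous


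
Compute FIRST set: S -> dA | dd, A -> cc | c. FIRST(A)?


Per alternative of A: FIRST(cc) = {c}; FIRST(c) = {c}
FIRST(A) = {c}


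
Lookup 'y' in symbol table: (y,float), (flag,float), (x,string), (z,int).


Lookup 'y' → type float


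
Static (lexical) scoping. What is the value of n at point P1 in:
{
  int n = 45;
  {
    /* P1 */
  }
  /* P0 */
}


P1's block does not declare n; resolves to the enclosing declaration at depth 0
n = 45


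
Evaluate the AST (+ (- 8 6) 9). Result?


Evaluate inner: (- 8 6) = 2
Evaluate root: (+ 2 9) = 11
Result: 11


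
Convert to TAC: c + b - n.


Break into single-operator statements:
t1 = c + b
t2 = t1 - n


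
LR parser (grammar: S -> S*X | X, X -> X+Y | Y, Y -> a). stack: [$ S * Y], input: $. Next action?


'Y' (not preceded by X+) is the handle for X -> Y
Action: reduce (X -> Y)


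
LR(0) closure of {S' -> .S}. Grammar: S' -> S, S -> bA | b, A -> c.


Start: S' -> .S
For each item with dot before a nonterminal B, add B -> .γ for every B-production
Closure: [S' -> .S, S -> .bA, S -> .b]


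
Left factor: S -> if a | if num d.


Common prefix: 'if'
Factored: S -> if S', S' -> a | num d


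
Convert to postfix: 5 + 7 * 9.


* has higher precedence, evaluate 7*9 first
Postfix: 5 7 9 * +


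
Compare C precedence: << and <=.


'<<' is shift (level 8); '<=' is relational (level 7)
Higher level binds tighter
'<<' has higher precedence than '<='


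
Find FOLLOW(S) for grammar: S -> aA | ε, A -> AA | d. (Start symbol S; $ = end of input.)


$ ∈ FOLLOW(S). For each A -> αBβ: add FIRST(β)\{ε} to FOLLOW(B); if β nullable, add FOLLOW(A).
FOLLOW(S) = {$}


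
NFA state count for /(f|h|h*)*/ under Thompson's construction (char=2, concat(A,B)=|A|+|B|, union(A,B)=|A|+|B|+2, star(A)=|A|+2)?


Syntax tree has 3 char leaf(s), 2 union(s), 2 star(s)
chars contribute 3×2 = 6; each union adds +2; each star adds +2
Total: 6 + 4 + 4 = 14 states


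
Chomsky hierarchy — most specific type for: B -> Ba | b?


Left-linear: every RHS is a terminal or one nonterminal followed by a terminal
Classification: Type 3 (Regular)


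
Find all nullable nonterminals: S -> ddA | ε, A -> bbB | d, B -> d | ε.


A nonterminal is nullable iff some alternative derives ε (directly, or every symbol in it is nullable)
Nullable: {B, S}


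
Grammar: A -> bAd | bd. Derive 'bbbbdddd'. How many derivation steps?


Derivation: A => bAd => bbAdd => bbbAddd => bbbbdddd
Steps: 4


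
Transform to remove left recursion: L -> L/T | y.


Left-recursive alternatives: L/T; non-recursive: y
Introduce L': L -> yL', L' -> /TL' | ε


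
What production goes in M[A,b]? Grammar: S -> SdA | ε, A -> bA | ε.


For [A, b]: 'b' ∈ FIRST(bA)
Entry: A -> bA


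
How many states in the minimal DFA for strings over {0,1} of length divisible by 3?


Track length mod 3: states 0..2, accept at 0
Minimal DFA: 3 states


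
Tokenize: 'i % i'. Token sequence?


Scan left to right, longest-match per lexeme
Tokens: ID(i), OP(%), ID(i)


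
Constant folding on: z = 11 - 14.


11 - 14 = -3 at compile time
Optimized: z = -3


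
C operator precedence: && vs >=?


'>=' is relational (level 7); '&&' is logical AND (level 2)
Higher level binds tighter
'>=' has higher precedence than '&&'


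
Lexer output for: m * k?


Scan left to right, longest-match per lexeme
Tokens: ID(m), OP(*), ID(k)


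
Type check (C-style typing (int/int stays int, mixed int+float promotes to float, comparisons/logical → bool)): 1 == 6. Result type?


Operand types: int == int
Rule: comparison yields bool
Result type: bool


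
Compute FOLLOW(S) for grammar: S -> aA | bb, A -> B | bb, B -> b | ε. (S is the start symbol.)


$ ∈ FOLLOW(S). For each A -> αBβ: add FIRST(β)\{ε} to FOLLOW(B); if β nullable, add FOLLOW(A).
FOLLOW(S) = {$}


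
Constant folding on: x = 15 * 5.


15 * 5 = 75 at compile time
Optimized: x = 75


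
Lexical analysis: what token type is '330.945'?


Pattern: digits with a decimal point
Type: FLOAT_LITERAL


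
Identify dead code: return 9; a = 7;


statement follows a return and is unreachable
Dead: 'a = 7'


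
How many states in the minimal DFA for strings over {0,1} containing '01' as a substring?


KMP-style automaton: 2 progress states + 1 absorbing accept = 3
Minimal DFA: 3 states


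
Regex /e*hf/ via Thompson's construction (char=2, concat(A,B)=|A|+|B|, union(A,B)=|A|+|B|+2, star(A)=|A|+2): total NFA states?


Syntax tree has 3 char leaf(s), 0 union(s), 1 star(s)
chars contribute 3×2 = 6; each union adds +2; each star adds +2
Total: 6 + 0 + 2 = 8 states


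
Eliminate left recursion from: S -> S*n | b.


Left-recursive alternatives: S*n; non-recursive: b
Introduce S': S -> bS', S' -> *nS' | ε


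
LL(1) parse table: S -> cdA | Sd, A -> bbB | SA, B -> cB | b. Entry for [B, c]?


For [B, c]: 'c' ∈ FIRST(cB)
Entry: B -> cB


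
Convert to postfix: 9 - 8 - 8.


Left to right (same or higher precedence on left)
Postfix: 9 8 - 8 -


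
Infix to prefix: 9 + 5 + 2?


left-to-right (same/higher precedence on left): tree is (+ (+ 9 5) 2)
Prefix: + + 9 5 2


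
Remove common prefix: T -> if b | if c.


Common prefix: 'if'
Factored: T -> if T', T' -> b | c


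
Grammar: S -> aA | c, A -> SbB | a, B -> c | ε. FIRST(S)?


Per alternative of S: FIRST(aA) = {a}; FIRST(c) = {c}
FIRST(S) = {a, c}


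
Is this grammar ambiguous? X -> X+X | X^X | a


'a+a^a' has two parse trees (no precedence encoded between + and ^)
Ambiguous


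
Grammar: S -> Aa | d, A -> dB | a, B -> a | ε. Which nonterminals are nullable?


A nonterminal is nullable iff some alternative derives ε (directly, or every symbol in it is nullable)
Nullable: {B}


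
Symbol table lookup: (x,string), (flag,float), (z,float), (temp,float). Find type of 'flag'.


Lookup 'flag' → type float


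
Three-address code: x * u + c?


Break into single-operator statements:
t1 = x * u
t2 = t1 + c


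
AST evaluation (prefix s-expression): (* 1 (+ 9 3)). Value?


Evaluate inner: (+ 9 3) = 12
Evaluate root: (* 1 12) = 12
Result: 12


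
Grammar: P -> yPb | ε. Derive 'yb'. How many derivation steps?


Derivation: P => yPb => yb
Steps: 2


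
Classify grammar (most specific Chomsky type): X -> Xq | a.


Left-linear: every RHS is a terminal or one nonterminal followed by a terminal
Classification: Type 3 (Regular)


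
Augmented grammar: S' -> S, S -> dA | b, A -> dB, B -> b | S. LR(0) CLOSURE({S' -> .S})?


Start: S' -> .S
For each item with dot before a nonterminal B, add B -> .γ for every B-production
Closure: [S' -> .S, S -> .dA, S -> .b]


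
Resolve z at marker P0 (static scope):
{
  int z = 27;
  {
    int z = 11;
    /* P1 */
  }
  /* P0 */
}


z declared in the same block as P0
z = 27


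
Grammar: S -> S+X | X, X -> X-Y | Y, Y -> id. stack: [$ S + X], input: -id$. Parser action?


'-' can extend X; shift to build X -> X-Y
Action: shift


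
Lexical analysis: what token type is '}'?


Pattern: delimiter/punctuation
Type: PUNCTUATION


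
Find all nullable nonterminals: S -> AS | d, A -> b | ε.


A nonterminal is nullable iff some alternative derives ε (directly, or every symbol in it is nullable)
Nullable: {A}


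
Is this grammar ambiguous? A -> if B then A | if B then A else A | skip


dangling else: 'if B then if B then skip else skip' parses two ways
Ambiguous


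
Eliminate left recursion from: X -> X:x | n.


Left-recursive alternatives: X:x; non-recursive: n
Introduce X': X -> nX', X' -> :xX' | ε


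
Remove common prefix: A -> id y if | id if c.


Common prefix: 'id'
Factored: A -> id A', A' -> y if | if c


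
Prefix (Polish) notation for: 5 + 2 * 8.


'*' binds tighter: tree is (+ 5 (* 2 8))
Prefix: + 5 * 2 8


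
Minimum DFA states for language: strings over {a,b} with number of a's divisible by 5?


Track (count of a) mod 5: states 0..4, accept at 0
Minimal DFA: 5 states


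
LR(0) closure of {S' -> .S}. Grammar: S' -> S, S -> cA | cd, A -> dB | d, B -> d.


Start: S' -> .S
For each item with dot before a nonterminal B, add B -> .γ for every B-production
Closure: [S' -> .S, S -> .cA, S -> .cd]


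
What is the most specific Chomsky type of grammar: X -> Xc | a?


Left-linear: every RHS is a terminal or one nonterminal followed by a terminal
Classification: Type 3 (Regular)


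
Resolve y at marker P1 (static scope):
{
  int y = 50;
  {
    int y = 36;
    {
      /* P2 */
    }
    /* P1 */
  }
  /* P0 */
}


y declared in the same block as P1
y = 36


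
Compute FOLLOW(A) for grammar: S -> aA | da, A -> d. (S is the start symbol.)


$ ∈ FOLLOW(S). For each A -> αBβ: add FIRST(β)\{ε} to FOLLOW(B); if β nullable, add FOLLOW(A).
FOLLOW(A) = {$}


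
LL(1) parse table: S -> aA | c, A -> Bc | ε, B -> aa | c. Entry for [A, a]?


For [A, a]: 'a' ∈ FIRST(Bc)
Entry: A -> Bc


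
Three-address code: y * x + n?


Break into single-operator statements:
t1 = y * x
t2 = t1 + n


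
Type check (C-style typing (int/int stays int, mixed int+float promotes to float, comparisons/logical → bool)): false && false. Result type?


Operand types: bool && bool
Rule: logical operators take bool operands and yield bool
Result type: bool


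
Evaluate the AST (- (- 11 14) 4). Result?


Evaluate inner: (- 11 14) = -3
Evaluate root: (- -3 4) = -7
Result: -7


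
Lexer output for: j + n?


Scan left to right, longest-match per lexeme
Tokens: ID(j), OP(+), ID(n)


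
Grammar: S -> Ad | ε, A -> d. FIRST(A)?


Per alternative of A: FIRST(d) = {d}
FIRST(A) = {d}


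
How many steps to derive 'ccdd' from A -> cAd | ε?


Derivation: A => cAd => ccAdd => ccdd
Steps: 3


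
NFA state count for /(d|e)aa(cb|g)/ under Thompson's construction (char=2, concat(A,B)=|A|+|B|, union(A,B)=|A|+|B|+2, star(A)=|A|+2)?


Syntax tree has 7 char leaf(s), 2 union(s), 0 star(s)
chars contribute 7×2 = 14; each union adds +2; each star adds +2
Total: 14 + 4 + 0 = 18 states


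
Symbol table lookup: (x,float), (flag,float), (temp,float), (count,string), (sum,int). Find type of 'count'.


Lookup 'count' → type string


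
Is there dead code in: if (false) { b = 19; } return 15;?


condition is constant false, so the whole block is unreachable
Dead: 'if (false) { b = 19; }'


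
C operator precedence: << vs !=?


'<<' is shift (level 8); '!=' is equality (level 6)
Higher level binds tighter
'<<' has higher precedence than '!='


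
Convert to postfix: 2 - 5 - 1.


Left to right (same or higher precedence on left)
Postfix: 2 5 - 1 -


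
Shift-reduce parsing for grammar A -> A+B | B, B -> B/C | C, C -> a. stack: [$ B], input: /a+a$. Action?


shift '/' to continue B -> B/C
Action: shift


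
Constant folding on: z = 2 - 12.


2 - 12 = -10 at compile time
Optimized: z = -10


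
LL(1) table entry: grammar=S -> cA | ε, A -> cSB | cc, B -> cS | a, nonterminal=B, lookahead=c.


For [B, c]: 'c' ∈ FIRST(cS)
Entry: B -> cS


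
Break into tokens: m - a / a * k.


Scan left to right, longest-match per lexeme
Tokens: ID(m), OP(-), ID(a), OP(/), ID(a), OP(*), ID(k)


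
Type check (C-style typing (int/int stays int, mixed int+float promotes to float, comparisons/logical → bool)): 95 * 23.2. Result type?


Operand types: int * float
Rule: mixed int/float promotes to float; int/int stays int
Result type: float


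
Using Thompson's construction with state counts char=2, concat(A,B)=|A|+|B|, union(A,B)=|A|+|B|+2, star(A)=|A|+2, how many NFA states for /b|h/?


Syntax tree has 2 char leaf(s), 1 union(s), 0 star(s)
chars contribute 2×2 = 4; each union adds +2; each star adds +2
Total: 4 + 2 + 0 = 6 states


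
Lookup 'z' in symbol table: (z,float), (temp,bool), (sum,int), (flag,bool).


Lookup 'z' → type float


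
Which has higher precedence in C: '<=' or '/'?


'/' is multiplicative (level 10); '<=' is relational (level 7)
Higher level binds tighter
'/' has higher precedence than '<='


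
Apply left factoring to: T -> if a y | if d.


Common prefix: 'if'
Factored: T -> if T', T' -> a y | d


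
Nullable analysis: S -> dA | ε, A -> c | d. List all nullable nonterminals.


A nonterminal is nullable iff some alternative derives ε (directly, or every symbol in it is nullable)
Nullable: {S}


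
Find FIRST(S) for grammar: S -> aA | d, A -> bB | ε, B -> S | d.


Per alternative of S: FIRST(aA) = {a}; FIRST(d) = {d}
FIRST(S) = {a, d}


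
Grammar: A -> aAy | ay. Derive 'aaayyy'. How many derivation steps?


Derivation: A => aAy => aaAyy => aaayyy
Steps: 3


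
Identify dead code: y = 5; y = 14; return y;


first assignment to y is overwritten before any read
Dead: 'y = 5'


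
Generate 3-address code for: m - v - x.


Break into single-operator statements:
t1 = m - v
t2 = t1 - x


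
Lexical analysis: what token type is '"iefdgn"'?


Pattern: double-quoted sequence
Type: STRING_LITERAL


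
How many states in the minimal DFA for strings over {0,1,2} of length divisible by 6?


Track length mod 6: states 0..5, accept at 0
Minimal DFA: 6 states


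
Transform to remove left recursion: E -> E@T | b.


Left-recursive alternatives: E@T; non-recursive: b
Introduce E': E -> bE', E' -> @TE' | ε


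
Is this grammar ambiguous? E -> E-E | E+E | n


'n-n+n' has two parse trees (no precedence encoded between - and +)
Ambiguous


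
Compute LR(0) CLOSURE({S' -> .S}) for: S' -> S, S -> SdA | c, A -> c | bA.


Start: S' -> .S
For each item with dot before a nonterminal B, add B -> .γ for every B-production
Closure: [S' -> .S, S -> .SdA, S -> .c]


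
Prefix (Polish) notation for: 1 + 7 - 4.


left-to-right (same/higher precedence on left): tree is (- (+ 1 7) 4)
Prefix: - + 1 7 4


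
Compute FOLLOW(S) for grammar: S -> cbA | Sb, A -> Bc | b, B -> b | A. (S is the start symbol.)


$ ∈ FOLLOW(S). For each A -> αBβ: add FIRST(β)\{ε} to FOLLOW(B); if β nullable, add FOLLOW(A).
FOLLOW(S) = {$, b}


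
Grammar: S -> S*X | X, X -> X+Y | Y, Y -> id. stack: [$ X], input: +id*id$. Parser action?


shift '+' to continue X -> X+Y
Action: shift


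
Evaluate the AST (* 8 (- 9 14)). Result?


Evaluate inner: (- 9 14) = -5
Evaluate root: (* 8 -5) = -40
Result: -40


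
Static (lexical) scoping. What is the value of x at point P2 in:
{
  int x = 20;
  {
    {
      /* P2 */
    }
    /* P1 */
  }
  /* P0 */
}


P2's block does not declare x; resolves to the enclosing declaration at depth 0
x = 20


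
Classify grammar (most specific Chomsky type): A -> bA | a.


Right-linear: every RHS is a terminal or a terminal followed by one nonterminal
Classification: Type 3 (Regular)


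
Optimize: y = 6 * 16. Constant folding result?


6 * 16 = 96 at compile time
Optimized: y = 96


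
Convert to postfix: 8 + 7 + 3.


Left to right (same or higher precedence on left)
Postfix: 8 7 + 3 +


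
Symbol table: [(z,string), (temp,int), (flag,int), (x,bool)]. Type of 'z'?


Lookup 'z' → type string


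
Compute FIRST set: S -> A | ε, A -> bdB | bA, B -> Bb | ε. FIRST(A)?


Per alternative of A: FIRST(bdB) = {b}; FIRST(bA) = {b}
FIRST(A) = {b}


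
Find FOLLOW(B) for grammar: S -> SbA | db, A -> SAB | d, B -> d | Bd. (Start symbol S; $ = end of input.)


$ ∈ FOLLOW(S). For each A -> αBβ: add FIRST(β)\{ε} to FOLLOW(B); if β nullable, add FOLLOW(A).
FOLLOW(B) = {$, b, d}


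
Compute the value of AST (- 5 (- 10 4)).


Evaluate inner: (- 10 4) = 6
Evaluate root: (- 5 6) = -1
Result: -1


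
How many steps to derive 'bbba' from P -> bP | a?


Derivation: P => bP => bbP => bbbP => bbba
Steps: 4


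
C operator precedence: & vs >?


'>' is relational (level 7); '&' is bitwise AND (level 5)
Higher level binds tighter
'>' has higher precedence than '&'


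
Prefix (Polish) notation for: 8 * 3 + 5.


left-to-right (same/higher precedence on left): tree is (+ (* 8 3) 5)
Prefix: + * 8 3 5


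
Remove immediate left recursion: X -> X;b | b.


Left-recursive alternatives: X;b; non-recursive: b
Introduce X': X -> bX', X' -> ;bX' | ε


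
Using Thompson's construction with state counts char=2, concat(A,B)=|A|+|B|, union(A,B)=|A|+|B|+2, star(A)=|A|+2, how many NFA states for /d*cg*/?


Syntax tree has 3 char leaf(s), 0 union(s), 2 star(s)
chars contribute 3×2 = 6; each union adds +2; each star adds +2
Total: 6 + 0 + 4 = 10 states


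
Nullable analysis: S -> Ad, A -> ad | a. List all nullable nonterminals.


A nonterminal is nullable iff some alternative derives ε (directly, or every symbol in it is nullable)
Nullable: {}


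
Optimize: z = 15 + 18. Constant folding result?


15 + 18 = 33 at compile time
Optimized: z = 33


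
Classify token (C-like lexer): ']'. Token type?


Pattern: delimiter/punctuation
Type: PUNCTUATION


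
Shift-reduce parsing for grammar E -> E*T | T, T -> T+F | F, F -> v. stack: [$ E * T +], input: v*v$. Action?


no handle; shift 'v'
Action: shift


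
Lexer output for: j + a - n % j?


Scan left to right, longest-match per lexeme
Tokens: ID(j), OP(+), ID(a), OP(-), ID(n), OP(%), ID(j)


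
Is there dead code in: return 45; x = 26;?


statement follows a return and is unreachable
Dead: 'x = 26'


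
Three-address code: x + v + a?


Break into single-operator statements:
t1 = x + v
t2 = t1 + a


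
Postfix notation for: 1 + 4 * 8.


* has higher precedence, evaluate 4*8 first
Postfix: 1 4 8 * +


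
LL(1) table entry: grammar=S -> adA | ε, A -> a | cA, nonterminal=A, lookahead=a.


For [A, a]: 'a' ∈ FIRST(a)
Entry: A -> a


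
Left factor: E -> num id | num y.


Common prefix: 'num'
Factored: E -> num E', E' -> id | y


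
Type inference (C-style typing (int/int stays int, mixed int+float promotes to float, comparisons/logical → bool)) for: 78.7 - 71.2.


Operand types: float - float
Rule: mixed int/float promotes to float; int/int stays int
Result type: float
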